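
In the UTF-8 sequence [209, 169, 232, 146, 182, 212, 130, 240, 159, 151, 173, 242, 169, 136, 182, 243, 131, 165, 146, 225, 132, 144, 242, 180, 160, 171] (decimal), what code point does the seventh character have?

U+1110

Offset 0: leading byte 0xD1 = 11010001 → 2-byte char #1 = D1 A9.
Offset 2: leading byte 0xE8 = 11101000 → 3-byte char #2 = E8 92 B6.
Offset 5: leading byte 0xD4 = 11010100 → 2-byte char #3 = D4 82.
Offset 7: leading byte 0xF0 = 11110000 → 4-byte char #4 = F0 9F 97 AD.
Offset 11: leading byte 0xF2 = 11110010 → 4-byte char #5 = F2 A9 88 B6.
Offset 15: leading byte 0xF3 = 11110011 → 4-byte char #6 = F3 83 A5 92.
Offset 19: leading byte 0xE1 = 11100001 → 3-byte char #7 = E1 84 90.
Leading byte 0xE1 = 11100001 matches 1110xxxx → 3-byte sequence.
Byte 1: 0xE1 = 11100001, payload 0001 (4 bits).
Byte 2: 0x84 = 10000100 (10xxxxxx ✓), payload 000100.
Byte 3: 0x90 = 10010000 (10xxxxxx ✓), payload 010000.
Concatenate: 0001000100010000 = 0x1110 (16 bits → U+1110).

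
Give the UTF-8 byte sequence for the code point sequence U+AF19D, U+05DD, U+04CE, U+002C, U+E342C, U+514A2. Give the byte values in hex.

U+AF19D: 4-byte form → F2 AF 86 9D.
U+05DD: 2-byte form → D7 9D.
U+04CE: 2-byte form → D3 8E.
U+002C: 1-byte form → 2C.
U+E342C: 4-byte form → F3 A3 90 AC.
U+514A2: 4-byte form → F1 91 92 A2.
Concatenated (17 bytes): F2 AF 86 9D D7 9D D3 8E 2C F3 A3 90 AC F1 91 92 A2.

F2 AF 86 9D D7 9D D3 8E 2C F3 A3 90 AC F1 91 92 A2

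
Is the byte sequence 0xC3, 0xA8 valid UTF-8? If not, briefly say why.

Leading byte 0xC3 = 11000011 → 2-byte form.
Continuation bytes 0xA8=10101000 all match 10xxxxxx.
Decoded value 0xE8 is ≥ 0x80 (shortest form) and not a surrogate.

valid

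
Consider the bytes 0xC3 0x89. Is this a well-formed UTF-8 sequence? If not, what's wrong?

Leading byte 0xC3 = 11000011 → 2-byte form.
Continuation bytes 0x89=10001001 all match 10xxxxxx.
Decoded value 0xC9 is ≥ 0x80 (shortest form) and not a surrogate.

valid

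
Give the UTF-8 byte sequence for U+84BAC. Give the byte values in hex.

U+84BAC = 0x84BAC = 543660 decimal. In range U+10000–U+10FFFF → 4-byte form: 11110xxx 10xxxxxx 10xxxxxx 10xxxxxx.
Binary (21 bits): 010000100101110101100.
Split 3+6+6+6: 010 | 000100 | 101110 | 101100.
Byte 1: 11110010 = 0xF2.
Byte 2: 10000100 = 0x84.
Byte 3: 10101110 = 0xAE.
Byte 4: 10101100 = 0xAC.

F2 84 AE AC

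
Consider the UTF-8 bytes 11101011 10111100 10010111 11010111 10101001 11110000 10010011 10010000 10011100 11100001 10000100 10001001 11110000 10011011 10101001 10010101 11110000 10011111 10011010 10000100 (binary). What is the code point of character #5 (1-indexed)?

Offset 0: leading byte 0xEB = 11101011 → 3-byte char #1 = EB BC 97.
Offset 3: leading byte 0xD7 = 11010111 → 2-byte char #2 = D7 A9.
Offset 5: leading byte 0xF0 = 11110000 → 4-byte char #3 = F0 93 90 9C.
Offset 9: leading byte 0xE1 = 11100001 → 3-byte char #4 = E1 84 89.
Offset 12: leading byte 0xF0 = 11110000 → 4-byte char #5 = F0 9B A9 95.
Leading byte 0xF0 = 11110000 matches 11110xxx → 4-byte sequence.
Byte 1: 0xF0 = 11110000, payload 000 (3 bits).
Byte 2: 0x9B = 10011011 (10xxxxxx ✓), payload 011011.
Byte 3: 0xA9 = 10101001 (10xxxxxx ✓), payload 101001.
Byte 4: 0x95 = 10010101 (10xxxxxx ✓), payload 010101.
Concatenate: 000011011101001010101 = 0x1BA55 (21 bits → U+1BA55).

U+1BA55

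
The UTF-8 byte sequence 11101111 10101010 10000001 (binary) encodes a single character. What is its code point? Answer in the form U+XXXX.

U+FA81

Leading byte 0xEF = 11101111 matches 1110xxxx → 3-byte sequence.
Byte 1: 0xEF = 11101111, payload 1111 (4 bits).
Byte 2: 0xAA = 10101010 (10xxxxxx ✓), payload 101010.
Byte 3: 0x81 = 10000001 (10xxxxxx ✓), payload 000001.
Concatenate: 1111101010000001 = 0xFA81 (16 bits → U+FA81).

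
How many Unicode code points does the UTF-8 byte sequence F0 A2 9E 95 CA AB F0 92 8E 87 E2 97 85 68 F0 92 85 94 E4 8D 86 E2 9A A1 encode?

Byte at offset 0: 0xF0 = 11110000 → 4-byte char (#1). Advance 4.
Byte at offset 4: 0xCA = 11001010 → 2-byte char (#2). Advance 2.
Byte at offset 6: 0xF0 = 11110000 → 4-byte char (#3). Advance 4.
Byte at offset 10: 0xE2 = 11100010 → 3-byte char (#4). Advance 3.
Byte at offset 13: 0x68 = 01101000 → 1-byte char (#5). Advance 1.
Byte at offset 14: 0xF0 = 11110000 → 4-byte char (#6). Advance 4.
Byte at offset 18: 0xE4 = 11100100 → 3-byte char (#7). Advance 3.
Byte at offset 21: 0xE2 = 11100010 → 3-byte char (#8). Advance 3.
Reached end at offset 24 after 8 code points.

8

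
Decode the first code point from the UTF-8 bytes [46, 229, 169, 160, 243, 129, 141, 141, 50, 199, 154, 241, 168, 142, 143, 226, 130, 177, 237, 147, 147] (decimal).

Offset 0: leading byte 0x2E = 00101110 → 1-byte char #1 = 2E.
Leading byte 0x2E = 00101110 matches 0xxxxxxx → 1-byte sequence.
Byte 1: 0x2E = 00101110, payload 0101110 (7 bits).
Concatenate: 0101110 = 0x2E (7 bits → U+002E).

U+002E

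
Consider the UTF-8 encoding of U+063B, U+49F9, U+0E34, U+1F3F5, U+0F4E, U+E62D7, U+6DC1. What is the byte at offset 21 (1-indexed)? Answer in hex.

1-indexed offset 21 is 0-indexed offset 20.
U+063B → 2-byte form D8 BB at offsets 0–1.
U+49F9 → 3-byte form E4 A7 B9 at offsets 2–4.
U+0E34 → 3-byte form E0 B8 B4 at offsets 5–7.
U+1F3F5 → 4-byte form F0 9F 8F B5 at offsets 8–11.
U+0F4E → 3-byte form E0 BD 8E at offsets 12–14.
U+E62D7 → 4-byte form F3 A6 8B 97 at offsets 15–18.
U+6DC1 → 3-byte form E6 B7 81 at offsets 19–21.
Offset 20 falls in char 7's range; it's byte 2 of E6 B7 81 = 0xB7.

0xB7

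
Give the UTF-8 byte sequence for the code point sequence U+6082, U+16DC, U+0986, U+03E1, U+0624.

U+6082: 3-byte form → E6 82 82.
U+16DC: 3-byte form → E1 9B 9C.
U+0986: 3-byte form → E0 A6 86.
U+03E1: 2-byte form → CF A1.
U+0624: 2-byte form → D8 A4.
Concatenated (13 bytes): E6 82 82 E1 9B 9C E0 A6 86 CF A1 D8 A4.

E6 82 82 E1 9B 9C E0 A6 86 CF A1 D8 A4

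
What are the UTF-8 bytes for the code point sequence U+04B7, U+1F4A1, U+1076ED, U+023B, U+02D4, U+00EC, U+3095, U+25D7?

D2 B7 F0 9F 92 A1 F4 87 9B AD C8 BB CB 94 C3 AC E3 82 95 E2 97 97

U+04B7: 2-byte form → D2 B7.
U+1F4A1: 4-byte form → F0 9F 92 A1.
U+1076ED: 4-byte form → F4 87 9B AD.
U+023B: 2-byte form → C8 BB.
U+02D4: 2-byte form → CB 94.
U+00EC: 2-byte form → C3 AC.
U+3095: 3-byte form → E3 82 95.
U+25D7: 3-byte form → E2 97 97.
Concatenated (22 bytes): D2 B7 F0 9F 92 A1 F4 87 9B AD C8 BB CB 94 C3 AC E3 82 95 E2 97 97.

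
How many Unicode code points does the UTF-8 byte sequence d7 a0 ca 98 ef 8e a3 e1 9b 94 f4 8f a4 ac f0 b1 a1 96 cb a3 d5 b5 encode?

Byte at offset 0: 0xD7 = 11010111 → 2-byte char (#1). Advance 2.
Byte at offset 2: 0xCA = 11001010 → 2-byte char (#2). Advance 2.
Byte at offset 4: 0xEF = 11101111 → 3-byte char (#3). Advance 3.
Byte at offset 7: 0xE1 = 11100001 → 3-byte char (#4). Advance 3.
Byte at offset 10: 0xF4 = 11110100 → 4-byte char (#5). Advance 4.
Byte at offset 14: 0xF0 = 11110000 → 4-byte char (#6). Advance 4.
Byte at offset 18: 0xCB = 11001011 → 2-byte char (#7). Advance 2.
Byte at offset 20: 0xD5 = 11010101 → 2-byte char (#8). Advance 2.
Reached end at offset 22 after 8 code points.

8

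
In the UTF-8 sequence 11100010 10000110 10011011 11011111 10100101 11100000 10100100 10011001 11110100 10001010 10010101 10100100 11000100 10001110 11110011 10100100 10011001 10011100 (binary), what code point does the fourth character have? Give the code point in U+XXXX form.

U+10A564

Offset 0: leading byte 0xE2 = 11100010 → 3-byte char #1 = E2 86 9B.
Offset 3: leading byte 0xDF = 11011111 → 2-byte char #2 = DF A5.
Offset 5: leading byte 0xE0 = 11100000 → 3-byte char #3 = E0 A4 99.
Offset 8: leading byte 0xF4 = 11110100 → 4-byte char #4 = F4 8A 95 A4.
Leading byte 0xF4 = 11110100 matches 11110xxx → 4-byte sequence.
Byte 1: 0xF4 = 11110100, payload 100 (3 bits).
Byte 2: 0x8A = 10001010 (10xxxxxx ✓), payload 001010.
Byte 3: 0x95 = 10010101 (10xxxxxx ✓), payload 010101.
Byte 4: 0xA4 = 10100100 (10xxxxxx ✓), payload 100100.
Concatenate: 100001010010101100100 = 0x10A564 (21 bits → U+10A564).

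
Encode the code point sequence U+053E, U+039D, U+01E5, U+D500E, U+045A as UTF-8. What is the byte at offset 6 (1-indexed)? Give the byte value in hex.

0xA5

1-indexed offset 6 is 0-indexed offset 5.
U+053E → 2-byte form D4 BE at offsets 0–1.
U+039D → 2-byte form CE 9D at offsets 2–3.
U+01E5 → 2-byte form C7 A5 at offsets 4–5.
Offset 5 falls in char 3's range; it's byte 2 of C7 A5 = 0xA5.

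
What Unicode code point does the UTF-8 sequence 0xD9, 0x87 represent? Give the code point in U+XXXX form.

Leading byte 0xD9 = 11011001 matches 110xxxxx → 2-byte sequence.
Byte 1: 0xD9 = 11011001, payload 11001 (5 bits).
Byte 2: 0x87 = 10000111 (10xxxxxx ✓), payload 000111.
Concatenate: 11001000111 = 0x647 (11 bits → U+0647).

U+0647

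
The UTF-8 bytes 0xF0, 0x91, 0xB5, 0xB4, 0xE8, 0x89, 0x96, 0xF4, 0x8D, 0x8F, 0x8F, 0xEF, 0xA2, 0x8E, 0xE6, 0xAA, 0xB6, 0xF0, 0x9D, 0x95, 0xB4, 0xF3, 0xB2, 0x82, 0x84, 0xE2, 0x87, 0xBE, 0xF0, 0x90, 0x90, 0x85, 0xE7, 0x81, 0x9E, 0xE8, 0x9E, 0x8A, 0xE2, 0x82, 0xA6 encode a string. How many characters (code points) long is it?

Byte at offset 0: 0xF0 = 11110000 → 4-byte char (#1). Advance 4.
Byte at offset 4: 0xE8 = 11101000 → 3-byte char (#2). Advance 3.
Byte at offset 7: 0xF4 = 11110100 → 4-byte char (#3). Advance 4.
Byte at offset 11: 0xEF = 11101111 → 3-byte char (#4). Advance 3.
Byte at offset 14: 0xE6 = 11100110 → 3-byte char (#5). Advance 3.
Byte at offset 17: 0xF0 = 11110000 → 4-byte char (#6). Advance 4.
Byte at offset 21: 0xF3 = 11110011 → 4-byte char (#7). Advance 4.
Byte at offset 25: 0xE2 = 11100010 → 3-byte char (#8). Advance 3.
Byte at offset 28: 0xF0 = 11110000 → 4-byte char (#9). Advance 4.
Byte at offset 32: 0xE7 = 11100111 → 3-byte char (#10). Advance 3.
Byte at offset 35: 0xE8 = 11101000 → 3-byte char (#11). Advance 3.
Byte at offset 38: 0xE2 = 11100010 → 3-byte char (#12). Advance 3.
Reached end at offset 41 after 12 code points.

12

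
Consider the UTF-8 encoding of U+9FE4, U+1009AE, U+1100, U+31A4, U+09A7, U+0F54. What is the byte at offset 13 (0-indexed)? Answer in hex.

U+9FE4 → 3-byte form E9 BF A4 at offsets 0–2.
U+1009AE → 4-byte form F4 80 A6 AE at offsets 3–6.
U+1100 → 3-byte form E1 84 80 at offsets 7–9.
U+31A4 → 3-byte form E3 86 A4 at offsets 10–12.
U+09A7 → 3-byte form E0 A6 A7 at offsets 13–15.
Offset 13 falls in char 5's range; it's byte 1 of E0 A6 A7 = 0xE0.

0xE0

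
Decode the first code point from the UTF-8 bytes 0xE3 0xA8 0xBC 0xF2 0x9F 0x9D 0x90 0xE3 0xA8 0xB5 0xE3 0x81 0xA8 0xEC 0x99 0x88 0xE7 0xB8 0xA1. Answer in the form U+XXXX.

U+3A3C

Offset 0: leading byte 0xE3 = 11100011 → 3-byte char #1 = E3 A8 BC.
Leading byte 0xE3 = 11100011 matches 1110xxxx → 3-byte sequence.
Byte 1: 0xE3 = 11100011, payload 0011 (4 bits).
Byte 2: 0xA8 = 10101000 (10xxxxxx ✓), payload 101000.
Byte 3: 0xBC = 10111100 (10xxxxxx ✓), payload 111100.
Concatenate: 0011101000111100 = 0x3A3C (16 bits → U+3A3C).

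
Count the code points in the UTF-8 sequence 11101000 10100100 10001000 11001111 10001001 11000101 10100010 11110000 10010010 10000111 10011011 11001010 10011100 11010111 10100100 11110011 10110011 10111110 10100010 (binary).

7

Byte at offset 0: 0xE8 = 11101000 → 3-byte char (#1). Advance 3.
Byte at offset 3: 0xCF = 11001111 → 2-byte char (#2). Advance 2.
Byte at offset 5: 0xC5 = 11000101 → 2-byte char (#3). Advance 2.
Byte at offset 7: 0xF0 = 11110000 → 4-byte char (#4). Advance 4.
Byte at offset 11: 0xCA = 11001010 → 2-byte char (#5). Advance 2.
Byte at offset 13: 0xD7 = 11010111 → 2-byte char (#6). Advance 2.
Byte at offset 15: 0xF3 = 11110011 → 4-byte char (#7). Advance 4.
Reached end at offset 19 after 7 code points.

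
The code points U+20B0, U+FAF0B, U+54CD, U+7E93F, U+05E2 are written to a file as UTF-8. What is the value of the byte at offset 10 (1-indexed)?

0x8D

1-indexed offset 10 is 0-indexed offset 9.
U+20B0 → 3-byte form E2 82 B0 at offsets 0–2.
U+FAF0B → 4-byte form F3 BA BC 8B at offsets 3–6.
U+54CD → 3-byte form E5 93 8D at offsets 7–9.
Offset 9 falls in char 3's range; it's byte 3 of E5 93 8D = 0x8D.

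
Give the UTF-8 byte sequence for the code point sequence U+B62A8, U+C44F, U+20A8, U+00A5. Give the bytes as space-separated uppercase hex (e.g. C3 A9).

U+B62A8: 4-byte form → F2 B6 8A A8.
U+C44F: 3-byte form → EC 91 8F.
U+20A8: 3-byte form → E2 82 A8.
U+00A5: 2-byte form → C2 A5.
Concatenated (12 bytes): F2 B6 8A A8 EC 91 8F E2 82 A8 C2 A5.

F2 B6 8A A8 EC 91 8F E2 82 A8 C2 A5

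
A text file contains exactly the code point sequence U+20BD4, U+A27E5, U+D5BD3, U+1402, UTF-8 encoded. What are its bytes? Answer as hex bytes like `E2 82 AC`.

F0 A0 AF 94 F2 A2 9F A5 F3 95 AF 93 E1 90 82

U+20BD4: 4-byte form → F0 A0 AF 94.
U+A27E5: 4-byte form → F2 A2 9F A5.
U+D5BD3: 4-byte form → F3 95 AF 93.
U+1402: 3-byte form → E1 90 82.
Concatenated (15 bytes): F0 A0 AF 94 F2 A2 9F A5 F3 95 AF 93 E1 90 82.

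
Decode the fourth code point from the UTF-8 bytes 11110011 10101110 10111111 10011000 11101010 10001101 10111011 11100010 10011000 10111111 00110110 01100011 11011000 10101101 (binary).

U+0036

Offset 0: leading byte 0xF3 = 11110011 → 4-byte char #1 = F3 AE BF 98.
Offset 4: leading byte 0xEA = 11101010 → 3-byte char #2 = EA 8D BB.
Offset 7: leading byte 0xE2 = 11100010 → 3-byte char #3 = E2 98 BF.
Offset 10: leading byte 0x36 = 00110110 → 1-byte char #4 = 36.
Leading byte 0x36 = 00110110 matches 0xxxxxxx → 1-byte sequence.
Byte 1: 0x36 = 00110110, payload 0110110 (7 bits).
Concatenate: 0110110 = 0x36 (7 bits → U+0036).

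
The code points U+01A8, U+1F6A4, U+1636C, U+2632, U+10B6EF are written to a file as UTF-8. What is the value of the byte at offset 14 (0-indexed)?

U+01A8 → 2-byte form C6 A8 at offsets 0–1.
U+1F6A4 → 4-byte form F0 9F 9A A4 at offsets 2–5.
U+1636C → 4-byte form F0 96 8D AC at offsets 6–9.
U+2632 → 3-byte form E2 98 B2 at offsets 10–12.
U+10B6EF → 4-byte form F4 8B 9B AF at offsets 13–16.
Offset 14 falls in char 5's range; it's byte 2 of F4 8B 9B AF = 0x8B.

0x8B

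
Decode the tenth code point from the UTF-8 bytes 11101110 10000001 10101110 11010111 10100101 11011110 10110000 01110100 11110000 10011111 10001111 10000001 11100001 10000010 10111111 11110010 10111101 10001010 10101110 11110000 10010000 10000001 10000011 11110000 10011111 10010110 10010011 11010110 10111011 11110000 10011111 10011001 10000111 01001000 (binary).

U+05BB

Offset 0: leading byte 0xEE = 11101110 → 3-byte char #1 = EE 81 AE.
Offset 3: leading byte 0xD7 = 11010111 → 2-byte char #2 = D7 A5.
Offset 5: leading byte 0xDE = 11011110 → 2-byte char #3 = DE B0.
Offset 7: leading byte 0x74 = 01110100 → 1-byte char #4 = 74.
Offset 8: leading byte 0xF0 = 11110000 → 4-byte char #5 = F0 9F 8F 81.
Offset 12: leading byte 0xE1 = 11100001 → 3-byte char #6 = E1 82 BF.
Offset 15: leading byte 0xF2 = 11110010 → 4-byte char #7 = F2 BD 8A AE.
Offset 19: leading byte 0xF0 = 11110000 → 4-byte char #8 = F0 90 81 83.
Offset 23: leading byte 0xF0 = 11110000 → 4-byte char #9 = F0 9F 96 93.
Offset 27: leading byte 0xD6 = 11010110 → 2-byte char #10 = D6 BB.
Leading byte 0xD6 = 11010110 matches 110xxxxx → 2-byte sequence.
Byte 1: 0xD6 = 11010110, payload 10110 (5 bits).
Byte 2: 0xBB = 10111011 (10xxxxxx ✓), payload 111011.
Concatenate: 10110111011 = 0x5BB (11 bits → U+05BB).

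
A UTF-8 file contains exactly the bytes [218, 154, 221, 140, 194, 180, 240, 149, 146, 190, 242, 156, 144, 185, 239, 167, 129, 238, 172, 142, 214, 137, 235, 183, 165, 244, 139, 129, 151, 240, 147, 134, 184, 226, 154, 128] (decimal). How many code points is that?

12

Byte at offset 0: 0xDA = 11011010 → 2-byte char (#1). Advance 2.
Byte at offset 2: 0xDD = 11011101 → 2-byte char (#2). Advance 2.
Byte at offset 4: 0xC2 = 11000010 → 2-byte char (#3). Advance 2.
Byte at offset 6: 0xF0 = 11110000 → 4-byte char (#4). Advance 4.
Byte at offset 10: 0xF2 = 11110010 → 4-byte char (#5). Advance 4.
Byte at offset 14: 0xEF = 11101111 → 3-byte char (#6). Advance 3.
Byte at offset 17: 0xEE = 11101110 → 3-byte char (#7). Advance 3.
Byte at offset 20: 0xD6 = 11010110 → 2-byte char (#8). Advance 2.
Byte at offset 22: 0xEB = 11101011 → 3-byte char (#9). Advance 3.
Byte at offset 25: 0xF4 = 11110100 → 4-byte char (#10). Advance 4.
Byte at offset 29: 0xF0 = 11110000 → 4-byte char (#11). Advance 4.
Byte at offset 33: 0xE2 = 11100010 → 3-byte char (#12). Advance 3.
Reached end at offset 36 after 12 code points.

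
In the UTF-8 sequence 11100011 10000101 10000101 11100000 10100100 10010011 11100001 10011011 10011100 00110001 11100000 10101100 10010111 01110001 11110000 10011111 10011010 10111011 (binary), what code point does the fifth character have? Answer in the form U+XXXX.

Offset 0: leading byte 0xE3 = 11100011 → 3-byte char #1 = E3 85 85.
Offset 3: leading byte 0xE0 = 11100000 → 3-byte char #2 = E0 A4 93.
Offset 6: leading byte 0xE1 = 11100001 → 3-byte char #3 = E1 9B 9C.
Offset 9: leading byte 0x31 = 00110001 → 1-byte char #4 = 31.
Offset 10: leading byte 0xE0 = 11100000 → 3-byte char #5 = E0 AC 97.
Leading byte 0xE0 = 11100000 matches 1110xxxx → 3-byte sequence.
Byte 1: 0xE0 = 11100000, payload 0000 (4 bits).
Byte 2: 0xAC = 10101100 (10xxxxxx ✓), payload 101100.
Byte 3: 0x97 = 10010111 (10xxxxxx ✓), payload 010111.
Concatenate: 0000101100010111 = 0xB17 (16 bits → U+0B17).

U+0B17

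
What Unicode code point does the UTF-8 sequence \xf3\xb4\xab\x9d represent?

Leading byte 0xF3 = 11110011 matches 11110xxx → 4-byte sequence.
Byte 1: 0xF3 = 11110011, payload 011 (3 bits).
Byte 2: 0xB4 = 10110100 (10xxxxxx ✓), payload 110100.
Byte 3: 0xAB = 10101011 (10xxxxxx ✓), payload 101011.
Byte 4: 0x9D = 10011101 (10xxxxxx ✓), payload 011101.
Concatenate: 011110100101011011101 = 0xF4ADD (21 bits → U+F4ADD).

U+F4ADD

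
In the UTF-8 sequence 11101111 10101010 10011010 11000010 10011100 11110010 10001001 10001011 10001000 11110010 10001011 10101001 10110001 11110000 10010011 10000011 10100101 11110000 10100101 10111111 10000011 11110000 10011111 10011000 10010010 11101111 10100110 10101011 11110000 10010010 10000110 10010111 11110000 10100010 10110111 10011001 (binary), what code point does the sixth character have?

U+25FC3

Offset 0: leading byte 0xEF = 11101111 → 3-byte char #1 = EF AA 9A.
Offset 3: leading byte 0xC2 = 11000010 → 2-byte char #2 = C2 9C.
Offset 5: leading byte 0xF2 = 11110010 → 4-byte char #3 = F2 89 8B 88.
Offset 9: leading byte 0xF2 = 11110010 → 4-byte char #4 = F2 8B A9 B1.
Offset 13: leading byte 0xF0 = 11110000 → 4-byte char #5 = F0 93 83 A5.
Offset 17: leading byte 0xF0 = 11110000 → 4-byte char #6 = F0 A5 BF 83.
Leading byte 0xF0 = 11110000 matches 11110xxx → 4-byte sequence.
Byte 1: 0xF0 = 11110000, payload 000 (3 bits).
Byte 2: 0xA5 = 10100101 (10xxxxxx ✓), payload 100101.
Byte 3: 0xBF = 10111111 (10xxxxxx ✓), payload 111111.
Byte 4: 0x83 = 10000011 (10xxxxxx ✓), payload 000011.
Concatenate: 000100101111111000011 = 0x25FC3 (21 bits → U+25FC3).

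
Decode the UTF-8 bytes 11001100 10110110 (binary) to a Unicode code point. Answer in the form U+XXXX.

U+0336

Leading byte 0xCC = 11001100 matches 110xxxxx → 2-byte sequence.
Byte 1: 0xCC = 11001100, payload 01100 (5 bits).
Byte 2: 0xB6 = 10110110 (10xxxxxx ✓), payload 110110.
Concatenate: 01100110110 = 0x336 (11 bits → U+0336).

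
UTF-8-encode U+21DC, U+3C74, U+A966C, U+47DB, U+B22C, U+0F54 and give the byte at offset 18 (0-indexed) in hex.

U+21DC → 3-byte form E2 87 9C at offsets 0–2.
U+3C74 → 3-byte form E3 B1 B4 at offsets 3–5.
U+A966C → 4-byte form F2 A9 99 AC at offsets 6–9.
U+47DB → 3-byte form E4 9F 9B at offsets 10–12.
U+B22C → 3-byte form EB 88 AC at offsets 13–15.
U+0F54 → 3-byte form E0 BD 94 at offsets 16–18.
Offset 18 falls in char 6's range; it's byte 3 of E0 BD 94 = 0x94.

0x94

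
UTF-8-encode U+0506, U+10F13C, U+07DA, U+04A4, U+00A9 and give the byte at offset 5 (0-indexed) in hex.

U+0506 → 2-byte form D4 86 at offsets 0–1.
U+10F13C → 4-byte form F4 8F 84 BC at offsets 2–5.
Offset 5 falls in char 2's range; it's byte 4 of F4 8F 84 BC = 0xBC.

0xBC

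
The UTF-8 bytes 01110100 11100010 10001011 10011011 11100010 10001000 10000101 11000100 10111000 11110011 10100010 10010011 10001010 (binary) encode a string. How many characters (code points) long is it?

5

Byte at offset 0: 0x74 = 01110100 → 1-byte char (#1). Advance 1.
Byte at offset 1: 0xE2 = 11100010 → 3-byte char (#2). Advance 3.
Byte at offset 4: 0xE2 = 11100010 → 3-byte char (#3). Advance 3.
Byte at offset 7: 0xC4 = 11000100 → 2-byte char (#4). Advance 2.
Byte at offset 9: 0xF3 = 11110011 → 4-byte char (#5). Advance 4.
Reached end at offset 13 after 5 code points.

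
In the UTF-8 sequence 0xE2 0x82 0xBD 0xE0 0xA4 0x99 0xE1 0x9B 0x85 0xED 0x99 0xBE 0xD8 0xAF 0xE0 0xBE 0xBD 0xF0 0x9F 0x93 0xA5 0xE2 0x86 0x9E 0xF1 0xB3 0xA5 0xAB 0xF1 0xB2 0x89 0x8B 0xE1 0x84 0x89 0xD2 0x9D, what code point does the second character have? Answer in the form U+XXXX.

Offset 0: leading byte 0xE2 = 11100010 → 3-byte char #1 = E2 82 BD.
Offset 3: leading byte 0xE0 = 11100000 → 3-byte char #2 = E0 A4 99.
Leading byte 0xE0 = 11100000 matches 1110xxxx → 3-byte sequence.
Byte 1: 0xE0 = 11100000, payload 0000 (4 bits).
Byte 2: 0xA4 = 10100100 (10xxxxxx ✓), payload 100100.
Byte 3: 0x99 = 10011001 (10xxxxxx ✓), payload 011001.
Concatenate: 0000100100011001 = 0x919 (16 bits → U+0919).

U+0919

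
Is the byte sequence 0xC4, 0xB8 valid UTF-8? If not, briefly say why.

valid

Leading byte 0xC4 = 11000100 → 2-byte form.
Continuation bytes 0xB8=10111000 all match 10xxxxxx.
Decoded value 0x138 is ≥ 0x80 (shortest form) and not a surrogate.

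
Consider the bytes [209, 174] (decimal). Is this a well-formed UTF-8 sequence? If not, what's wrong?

valid

Leading byte 0xD1 = 11010001 → 2-byte form.
Continuation bytes 0xAE=10101110 all match 10xxxxxx.
Decoded value 0x46E is ≥ 0x80 (shortest form) and not a surrogate.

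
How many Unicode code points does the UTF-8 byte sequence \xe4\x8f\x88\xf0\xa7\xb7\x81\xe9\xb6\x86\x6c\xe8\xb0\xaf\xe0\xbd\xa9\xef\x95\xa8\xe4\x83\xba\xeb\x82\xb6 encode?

Byte at offset 0: 0xE4 = 11100100 → 3-byte char (#1). Advance 3.
Byte at offset 3: 0xF0 = 11110000 → 4-byte char (#2). Advance 4.
Byte at offset 7: 0xE9 = 11101001 → 3-byte char (#3). Advance 3.
Byte at offset 10: 0x6C = 01101100 → 1-byte char (#4). Advance 1.
Byte at offset 11: 0xE8 = 11101000 → 3-byte char (#5). Advance 3.
Byte at offset 14: 0xE0 = 11100000 → 3-byte char (#6). Advance 3.
Byte at offset 17: 0xEF = 11101111 → 3-byte char (#7). Advance 3.
Byte at offset 20: 0xE4 = 11100100 → 3-byte char (#8). Advance 3.
Byte at offset 23: 0xEB = 11101011 → 3-byte char (#9). Advance 3.
Reached end at offset 26 after 9 code points.

9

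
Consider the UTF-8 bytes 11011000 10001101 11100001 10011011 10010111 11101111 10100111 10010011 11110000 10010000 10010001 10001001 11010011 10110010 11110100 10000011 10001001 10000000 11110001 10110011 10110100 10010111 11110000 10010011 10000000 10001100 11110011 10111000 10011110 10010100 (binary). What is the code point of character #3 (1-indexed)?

U+F9D3

Offset 0: leading byte 0xD8 = 11011000 → 2-byte char #1 = D8 8D.
Offset 2: leading byte 0xE1 = 11100001 → 3-byte char #2 = E1 9B 97.
Offset 5: leading byte 0xEF = 11101111 → 3-byte char #3 = EF A7 93.
Leading byte 0xEF = 11101111 matches 1110xxxx → 3-byte sequence.
Byte 1: 0xEF = 11101111, payload 1111 (4 bits).
Byte 2: 0xA7 = 10100111 (10xxxxxx ✓), payload 100111.
Byte 3: 0x93 = 10010011 (10xxxxxx ✓), payload 010011.
Concatenate: 1111100111010011 = 0xF9D3 (16 bits → U+F9D3).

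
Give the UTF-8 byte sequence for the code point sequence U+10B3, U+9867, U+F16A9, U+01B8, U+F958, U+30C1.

E1 82 B3 E9 A1 A7 F3 B1 9A A9 C6 B8 EF A5 98 E3 83 81

U+10B3: 3-byte form → E1 82 B3.
U+9867: 3-byte form → E9 A1 A7.
U+F16A9: 4-byte form → F3 B1 9A A9.
U+01B8: 2-byte form → C6 B8.
U+F958: 3-byte form → EF A5 98.
U+30C1: 3-byte form → E3 83 81.
Concatenated (18 bytes): E1 82 B3 E9 A1 A7 F3 B1 9A A9 C6 B8 EF A5 98 E3 83 81.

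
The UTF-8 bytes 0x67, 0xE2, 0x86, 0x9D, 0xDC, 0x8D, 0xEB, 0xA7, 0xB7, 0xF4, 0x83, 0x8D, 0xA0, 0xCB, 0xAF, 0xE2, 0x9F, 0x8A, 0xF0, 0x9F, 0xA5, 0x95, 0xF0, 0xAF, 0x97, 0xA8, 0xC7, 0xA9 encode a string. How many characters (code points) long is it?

Byte at offset 0: 0x67 = 01100111 → 1-byte char (#1). Advance 1.
Byte at offset 1: 0xE2 = 11100010 → 3-byte char (#2). Advance 3.
Byte at offset 4: 0xDC = 11011100 → 2-byte char (#3). Advance 2.
Byte at offset 6: 0xEB = 11101011 → 3-byte char (#4). Advance 3.
Byte at offset 9: 0xF4 = 11110100 → 4-byte char (#5). Advance 4.
Byte at offset 13: 0xCB = 11001011 → 2-byte char (#6). Advance 2.
Byte at offset 15: 0xE2 = 11100010 → 3-byte char (#7). Advance 3.
Byte at offset 18: 0xF0 = 11110000 → 4-byte char (#8). Advance 4.
Byte at offset 22: 0xF0 = 11110000 → 4-byte char (#9). Advance 4.
Byte at offset 26: 0xC7 = 11000111 → 2-byte char (#10). Advance 2.
Reached end at offset 28 after 10 code points.

10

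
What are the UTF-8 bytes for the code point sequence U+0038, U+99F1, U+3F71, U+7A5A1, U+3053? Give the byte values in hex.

38 E9 A7 B1 E3 BD B1 F1 BA 96 A1 E3 81 93

U+0038: 1-byte form → 38.
U+99F1: 3-byte form → E9 A7 B1.
U+3F71: 3-byte form → E3 BD B1.
U+7A5A1: 4-byte form → F1 BA 96 A1.
U+3053: 3-byte form → E3 81 93.
Concatenated (14 bytes): 38 E9 A7 B1 E3 BD B1 F1 BA 96 A1 E3 81 93.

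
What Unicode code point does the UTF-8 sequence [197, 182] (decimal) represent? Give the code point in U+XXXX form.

Leading byte 0xC5 = 11000101 matches 110xxxxx → 2-byte sequence.
Byte 1: 0xC5 = 11000101, payload 00101 (5 bits).
Byte 2: 0xB6 = 10110110 (10xxxxxx ✓), payload 110110.
Concatenate: 00101110110 = 0x176 (11 bits → U+0176).

U+0176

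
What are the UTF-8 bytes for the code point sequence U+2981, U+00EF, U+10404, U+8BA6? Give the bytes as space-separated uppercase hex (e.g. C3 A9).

U+2981: 3-byte form → E2 A6 81.
U+00EF: 2-byte form → C3 AF.
U+10404: 4-byte form → F0 90 90 84.
U+8BA6: 3-byte form → E8 AE A6.
Concatenated (12 bytes): E2 A6 81 C3 AF F0 90 90 84 E8 AE A6.

E2 A6 81 C3 AF F0 90 90 84 E8 AE A6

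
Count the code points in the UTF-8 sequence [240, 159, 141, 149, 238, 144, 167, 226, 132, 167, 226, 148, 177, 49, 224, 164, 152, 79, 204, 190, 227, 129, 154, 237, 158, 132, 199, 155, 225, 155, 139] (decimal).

Byte at offset 0: 0xF0 = 11110000 → 4-byte char (#1). Advance 4.
Byte at offset 4: 0xEE = 11101110 → 3-byte char (#2). Advance 3.
Byte at offset 7: 0xE2 = 11100010 → 3-byte char (#3). Advance 3.
Byte at offset 10: 0xE2 = 11100010 → 3-byte char (#4). Advance 3.
Byte at offset 13: 0x31 = 00110001 → 1-byte char (#5). Advance 1.
Byte at offset 14: 0xE0 = 11100000 → 3-byte char (#6). Advance 3.
Byte at offset 17: 0x4F = 01001111 → 1-byte char (#7). Advance 1.
Byte at offset 18: 0xCC = 11001100 → 2-byte char (#8). Advance 2.
Byte at offset 20: 0xE3 = 11100011 → 3-byte char (#9). Advance 3.
Byte at offset 23: 0xED = 11101101 → 3-byte char (#10). Advance 3.
Byte at offset 26: 0xC7 = 11000111 → 2-byte char (#11). Advance 2.
Byte at offset 28: 0xE1 = 11100001 → 3-byte char (#12). Advance 3.
Reached end at offset 31 after 12 code points.

12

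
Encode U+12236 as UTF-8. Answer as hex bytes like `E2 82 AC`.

U+12236 = 0x12236 = 74294 decimal. In range U+10000–U+10FFFF → 4-byte form: 11110xxx 10xxxxxx 10xxxxxx 10xxxxxx.
Binary (21 bits): 000010010001000110110.
Split 3+6+6+6: 000 | 010010 | 001000 | 110110.
Byte 1: 11110000 = 0xF0.
Byte 2: 10010010 = 0x92.
Byte 3: 10001000 = 0x88.
Byte 4: 10110110 = 0xB6.

F0 92 88 B6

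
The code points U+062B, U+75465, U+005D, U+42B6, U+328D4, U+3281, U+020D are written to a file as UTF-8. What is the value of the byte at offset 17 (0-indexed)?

0xC8

U+062B → 2-byte form D8 AB at offsets 0–1.
U+75465 → 4-byte form F1 B5 91 A5 at offsets 2–5.
U+005D → 1-byte form 5D at offsets 6–6.
U+42B6 → 3-byte form E4 8A B6 at offsets 7–9.
U+328D4 → 4-byte form F0 B2 A3 94 at offsets 10–13.
U+3281 → 3-byte form E3 8A 81 at offsets 14–16.
U+020D → 2-byte form C8 8D at offsets 17–18.
Offset 17 falls in char 7's range; it's byte 1 of C8 8D = 0xC8.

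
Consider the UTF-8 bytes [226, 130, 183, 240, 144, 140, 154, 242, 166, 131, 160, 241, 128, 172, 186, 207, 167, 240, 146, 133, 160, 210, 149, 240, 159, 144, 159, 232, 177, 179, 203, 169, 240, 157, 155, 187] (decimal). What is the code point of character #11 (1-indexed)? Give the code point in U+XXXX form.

U+1D6FB

Offset 0: leading byte 0xE2 = 11100010 → 3-byte char #1 = E2 82 B7.
Offset 3: leading byte 0xF0 = 11110000 → 4-byte char #2 = F0 90 8C 9A.
Offset 7: leading byte 0xF2 = 11110010 → 4-byte char #3 = F2 A6 83 A0.
Offset 11: leading byte 0xF1 = 11110001 → 4-byte char #4 = F1 80 AC BA.
Offset 15: leading byte 0xCF = 11001111 → 2-byte char #5 = CF A7.
Offset 17: leading byte 0xF0 = 11110000 → 4-byte char #6 = F0 92 85 A0.
Offset 21: leading byte 0xD2 = 11010010 → 2-byte char #7 = D2 95.
Offset 23: leading byte 0xF0 = 11110000 → 4-byte char #8 = F0 9F 90 9F.
Offset 27: leading byte 0xE8 = 11101000 → 3-byte char #9 = E8 B1 B3.
Offset 30: leading byte 0xCB = 11001011 → 2-byte char #10 = CB A9.
Offset 32: leading byte 0xF0 = 11110000 → 4-byte char #11 = F0 9D 9B BB.
Leading byte 0xF0 = 11110000 matches 11110xxx → 4-byte sequence.
Byte 1: 0xF0 = 11110000, payload 000 (3 bits).
Byte 2: 0x9D = 10011101 (10xxxxxx ✓), payload 011101.
Byte 3: 0x9B = 10011011 (10xxxxxx ✓), payload 011011.
Byte 4: 0xBB = 10111011 (10xxxxxx ✓), payload 111011.
Concatenate: 000011101011011111011 = 0x1D6FB (21 bits → U+1D6FB).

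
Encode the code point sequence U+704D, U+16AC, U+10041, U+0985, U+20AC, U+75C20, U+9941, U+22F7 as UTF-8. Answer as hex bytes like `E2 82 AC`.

E7 81 8D E1 9A AC F0 90 81 81 E0 A6 85 E2 82 AC F1 B5 B0 A0 E9 A5 81 E2 8B B7

U+704D: 3-byte form → E7 81 8D.
U+16AC: 3-byte form → E1 9A AC.
U+10041: 4-byte form → F0 90 81 81.
U+0985: 3-byte form → E0 A6 85.
U+20AC: 3-byte form → E2 82 AC.
U+75C20: 4-byte form → F1 B5 B0 A0.
U+9941: 3-byte form → E9 A5 81.
U+22F7: 3-byte form → E2 8B B7.
Concatenated (26 bytes): E7 81 8D E1 9A AC F0 90 81 81 E0 A6 85 E2 82 AC F1 B5 B0 A0 E9 A5 81 E2 8B B7.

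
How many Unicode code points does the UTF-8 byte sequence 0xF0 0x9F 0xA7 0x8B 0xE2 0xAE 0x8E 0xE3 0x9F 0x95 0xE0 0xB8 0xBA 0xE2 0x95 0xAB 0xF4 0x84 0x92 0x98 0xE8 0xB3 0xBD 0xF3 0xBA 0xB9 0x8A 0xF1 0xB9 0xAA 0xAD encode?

Byte at offset 0: 0xF0 = 11110000 → 4-byte char (#1). Advance 4.
Byte at offset 4: 0xE2 = 11100010 → 3-byte char (#2). Advance 3.
Byte at offset 7: 0xE3 = 11100011 → 3-byte char (#3). Advance 3.
Byte at offset 10: 0xE0 = 11100000 → 3-byte char (#4). Advance 3.
Byte at offset 13: 0xE2 = 11100010 → 3-byte char (#5). Advance 3.
Byte at offset 16: 0xF4 = 11110100 → 4-byte char (#6). Advance 4.
Byte at offset 20: 0xE8 = 11101000 → 3-byte char (#7). Advance 3.
Byte at offset 23: 0xF3 = 11110011 → 4-byte char (#8). Advance 4.
Byte at offset 27: 0xF1 = 11110001 → 4-byte char (#9). Advance 4.
Reached end at offset 31 after 9 code points.

9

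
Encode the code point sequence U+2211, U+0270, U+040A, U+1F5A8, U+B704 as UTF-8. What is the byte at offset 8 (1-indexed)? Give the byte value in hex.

0xF0

1-indexed offset 8 is 0-indexed offset 7.
U+2211 → 3-byte form E2 88 91 at offsets 0–2.
U+0270 → 2-byte form C9 B0 at offsets 3–4.
U+040A → 2-byte form D0 8A at offsets 5–6.
U+1F5A8 → 4-byte form F0 9F 96 A8 at offsets 7–10.
Offset 7 falls in char 4's range; it's byte 1 of F0 9F 96 A8 = 0xF0.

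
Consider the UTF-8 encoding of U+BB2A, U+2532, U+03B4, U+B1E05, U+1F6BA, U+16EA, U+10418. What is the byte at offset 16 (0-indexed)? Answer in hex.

U+BB2A → 3-byte form EB AC AA at offsets 0–2.
U+2532 → 3-byte form E2 94 B2 at offsets 3–5.
U+03B4 → 2-byte form CE B4 at offsets 6–7.
U+B1E05 → 4-byte form F2 B1 B8 85 at offsets 8–11.
U+1F6BA → 4-byte form F0 9F 9A BA at offsets 12–15.
U+16EA → 3-byte form E1 9B AA at offsets 16–18.
Offset 16 falls in char 6's range; it's byte 1 of E1 9B AA = 0xE1.

0xE1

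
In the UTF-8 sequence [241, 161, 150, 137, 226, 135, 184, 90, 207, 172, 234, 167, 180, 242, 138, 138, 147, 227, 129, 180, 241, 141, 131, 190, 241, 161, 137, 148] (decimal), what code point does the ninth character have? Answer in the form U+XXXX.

U+61254

Offset 0: leading byte 0xF1 = 11110001 → 4-byte char #1 = F1 A1 96 89.
Offset 4: leading byte 0xE2 = 11100010 → 3-byte char #2 = E2 87 B8.
Offset 7: leading byte 0x5A = 01011010 → 1-byte char #3 = 5A.
Offset 8: leading byte 0xCF = 11001111 → 2-byte char #4 = CF AC.
Offset 10: leading byte 0xEA = 11101010 → 3-byte char #5 = EA A7 B4.
Offset 13: leading byte 0xF2 = 11110010 → 4-byte char #6 = F2 8A 8A 93.
Offset 17: leading byte 0xE3 = 11100011 → 3-byte char #7 = E3 81 B4.
Offset 20: leading byte 0xF1 = 11110001 → 4-byte char #8 = F1 8D 83 BE.
Offset 24: leading byte 0xF1 = 11110001 → 4-byte char #9 = F1 A1 89 94.
Leading byte 0xF1 = 11110001 matches 11110xxx → 4-byte sequence.
Byte 1: 0xF1 = 11110001, payload 001 (3 bits).
Byte 2: 0xA1 = 10100001 (10xxxxxx ✓), payload 100001.
Byte 3: 0x89 = 10001001 (10xxxxxx ✓), payload 001001.
Byte 4: 0x94 = 10010100 (10xxxxxx ✓), payload 010100.
Concatenate: 001100001001001010100 = 0x61254 (21 bits → U+61254).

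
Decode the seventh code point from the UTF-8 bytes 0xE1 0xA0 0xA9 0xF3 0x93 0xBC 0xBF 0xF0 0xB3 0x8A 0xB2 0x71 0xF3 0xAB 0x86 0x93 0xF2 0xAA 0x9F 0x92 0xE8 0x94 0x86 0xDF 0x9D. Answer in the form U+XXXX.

U+8506

Offset 0: leading byte 0xE1 = 11100001 → 3-byte char #1 = E1 A0 A9.
Offset 3: leading byte 0xF3 = 11110011 → 4-byte char #2 = F3 93 BC BF.
Offset 7: leading byte 0xF0 = 11110000 → 4-byte char #3 = F0 B3 8A B2.
Offset 11: leading byte 0x71 = 01110001 → 1-byte char #4 = 71.
Offset 12: leading byte 0xF3 = 11110011 → 4-byte char #5 = F3 AB 86 93.
Offset 16: leading byte 0xF2 = 11110010 → 4-byte char #6 = F2 AA 9F 92.
Offset 20: leading byte 0xE8 = 11101000 → 3-byte char #7 = E8 94 86.
Leading byte 0xE8 = 11101000 matches 1110xxxx → 3-byte sequence.
Byte 1: 0xE8 = 11101000, payload 1000 (4 bits).
Byte 2: 0x94 = 10010100 (10xxxxxx ✓), payload 010100.
Byte 3: 0x86 = 10000110 (10xxxxxx ✓), payload 000110.
Concatenate: 1000010100000110 = 0x8506 (16 bits → U+8506).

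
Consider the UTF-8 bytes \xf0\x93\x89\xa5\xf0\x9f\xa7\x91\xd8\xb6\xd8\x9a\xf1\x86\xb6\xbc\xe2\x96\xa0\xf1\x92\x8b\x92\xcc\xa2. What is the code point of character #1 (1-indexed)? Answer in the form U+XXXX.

Offset 0: leading byte 0xF0 = 11110000 → 4-byte char #1 = F0 93 89 A5.
Leading byte 0xF0 = 11110000 matches 11110xxx → 4-byte sequence.
Byte 1: 0xF0 = 11110000, payload 000 (3 bits).
Byte 2: 0x93 = 10010011 (10xxxxxx ✓), payload 010011.
Byte 3: 0x89 = 10001001 (10xxxxxx ✓), payload 001001.
Byte 4: 0xA5 = 10100101 (10xxxxxx ✓), payload 100101.
Concatenate: 000010011001001100101 = 0x13265 (21 bits → U+13265).

U+13265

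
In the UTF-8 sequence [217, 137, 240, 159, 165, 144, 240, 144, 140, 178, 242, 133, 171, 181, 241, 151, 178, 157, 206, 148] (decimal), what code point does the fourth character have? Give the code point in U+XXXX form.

U+85AF5

Offset 0: leading byte 0xD9 = 11011001 → 2-byte char #1 = D9 89.
Offset 2: leading byte 0xF0 = 11110000 → 4-byte char #2 = F0 9F A5 90.
Offset 6: leading byte 0xF0 = 11110000 → 4-byte char #3 = F0 90 8C B2.
Offset 10: leading byte 0xF2 = 11110010 → 4-byte char #4 = F2 85 AB B5.
Leading byte 0xF2 = 11110010 matches 11110xxx → 4-byte sequence.
Byte 1: 0xF2 = 11110010, payload 010 (3 bits).
Byte 2: 0x85 = 10000101 (10xxxxxx ✓), payload 000101.
Byte 3: 0xAB = 10101011 (10xxxxxx ✓), payload 101011.
Byte 4: 0xB5 = 10110101 (10xxxxxx ✓), payload 110101.
Concatenate: 010000101101011110101 = 0x85AF5 (21 bits → U+85AF5).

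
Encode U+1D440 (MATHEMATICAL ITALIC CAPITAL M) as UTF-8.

U+1D440 = 0x1D440 = 119872 decimal. In range U+10000–U+10FFFF → 4-byte form: 11110xxx 10xxxxxx 10xxxxxx 10xxxxxx.
Binary (21 bits): 000011101010001000000.
Split 3+6+6+6: 000 | 011101 | 010001 | 000000.
Byte 1: 11110000 = 0xF0.
Byte 2: 10011101 = 0x9D.
Byte 3: 10010001 = 0x91.
Byte 4: 10000000 = 0x80.

F0 9D 91 80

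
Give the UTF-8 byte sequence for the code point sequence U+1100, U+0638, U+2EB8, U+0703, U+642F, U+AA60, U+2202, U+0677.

E1 84 80 D8 B8 E2 BA B8 DC 83 E6 90 AF EA A9 A0 E2 88 82 D9 B7

U+1100: 3-byte form → E1 84 80.
U+0638: 2-byte form → D8 B8.
U+2EB8: 3-byte form → E2 BA B8.
U+0703: 2-byte form → DC 83.
U+642F: 3-byte form → E6 90 AF.
U+AA60: 3-byte form → EA A9 A0.
U+2202: 3-byte form → E2 88 82.
U+0677: 2-byte form → D9 B7.
Concatenated (21 bytes): E1 84 80 D8 B8 E2 BA B8 DC 83 E6 90 AF EA A9 A0 E2 88 82 D9 B7.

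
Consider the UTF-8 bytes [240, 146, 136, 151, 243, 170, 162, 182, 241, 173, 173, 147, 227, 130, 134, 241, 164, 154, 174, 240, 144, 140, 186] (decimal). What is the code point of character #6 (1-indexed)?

U+1033A

Offset 0: leading byte 0xF0 = 11110000 → 4-byte char #1 = F0 92 88 97.
Offset 4: leading byte 0xF3 = 11110011 → 4-byte char #2 = F3 AA A2 B6.
Offset 8: leading byte 0xF1 = 11110001 → 4-byte char #3 = F1 AD AD 93.
Offset 12: leading byte 0xE3 = 11100011 → 3-byte char #4 = E3 82 86.
Offset 15: leading byte 0xF1 = 11110001 → 4-byte char #5 = F1 A4 9A AE.
Offset 19: leading byte 0xF0 = 11110000 → 4-byte char #6 = F0 90 8C BA.
Leading byte 0xF0 = 11110000 matches 11110xxx → 4-byte sequence.
Byte 1: 0xF0 = 11110000, payload 000 (3 bits).
Byte 2: 0x90 = 10010000 (10xxxxxx ✓), payload 010000.
Byte 3: 0x8C = 10001100 (10xxxxxx ✓), payload 001100.
Byte 4: 0xBA = 10111010 (10xxxxxx ✓), payload 111010.
Concatenate: 000010000001100111010 = 0x1033A (21 bits → U+1033A).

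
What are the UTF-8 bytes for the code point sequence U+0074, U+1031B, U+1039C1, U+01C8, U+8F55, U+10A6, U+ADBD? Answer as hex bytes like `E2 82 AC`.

U+0074: 1-byte form → 74.
U+1031B: 4-byte form → F0 90 8C 9B.
U+1039C1: 4-byte form → F4 83 A7 81.
U+01C8: 2-byte form → C7 88.
U+8F55: 3-byte form → E8 BD 95.
U+10A6: 3-byte form → E1 82 A6.
U+ADBD: 3-byte form → EA B6 BD.
Concatenated (20 bytes): 74 F0 90 8C 9B F4 83 A7 81 C7 88 E8 BD 95 E1 82 A6 EA B6 BD.

74 F0 90 8C 9B F4 83 A7 81 C7 88 E8 BD 95 E1 82 A6 EA B6 BD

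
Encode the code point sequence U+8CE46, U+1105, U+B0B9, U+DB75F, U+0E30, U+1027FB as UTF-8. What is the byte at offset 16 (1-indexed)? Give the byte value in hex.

0xB8

1-indexed offset 16 is 0-indexed offset 15.
U+8CE46 → 4-byte form F2 8C B9 86 at offsets 0–3.
U+1105 → 3-byte form E1 84 85 at offsets 4–6.
U+B0B9 → 3-byte form EB 82 B9 at offsets 7–9.
U+DB75F → 4-byte form F3 9B 9D 9F at offsets 10–13.
U+0E30 → 3-byte form E0 B8 B0 at offsets 14–16.
Offset 15 falls in char 5's range; it's byte 2 of E0 B8 B0 = 0xB8.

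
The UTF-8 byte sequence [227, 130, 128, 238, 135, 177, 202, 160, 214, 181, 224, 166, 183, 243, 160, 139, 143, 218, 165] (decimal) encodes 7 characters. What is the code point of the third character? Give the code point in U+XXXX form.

U+02A0

Offset 0: leading byte 0xE3 = 11100011 → 3-byte char #1 = E3 82 80.
Offset 3: leading byte 0xEE = 11101110 → 3-byte char #2 = EE 87 B1.
Offset 6: leading byte 0xCA = 11001010 → 2-byte char #3 = CA A0.
Leading byte 0xCA = 11001010 matches 110xxxxx → 2-byte sequence.
Byte 1: 0xCA = 11001010, payload 01010 (5 bits).
Byte 2: 0xA0 = 10100000 (10xxxxxx ✓), payload 100000.
Concatenate: 01010100000 = 0x2A0 (11 bits → U+02A0).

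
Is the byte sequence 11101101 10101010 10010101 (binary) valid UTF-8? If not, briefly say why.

invalid (encodes a surrogate (U+D800–U+DFFF))

Structurally a 3-byte sequence; payload = 0xDA95.
But 0xDA95 is in U+D800–U+DFFF, the surrogate range. Surrogates are not Unicode scalar values and are forbidden in UTF-8.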